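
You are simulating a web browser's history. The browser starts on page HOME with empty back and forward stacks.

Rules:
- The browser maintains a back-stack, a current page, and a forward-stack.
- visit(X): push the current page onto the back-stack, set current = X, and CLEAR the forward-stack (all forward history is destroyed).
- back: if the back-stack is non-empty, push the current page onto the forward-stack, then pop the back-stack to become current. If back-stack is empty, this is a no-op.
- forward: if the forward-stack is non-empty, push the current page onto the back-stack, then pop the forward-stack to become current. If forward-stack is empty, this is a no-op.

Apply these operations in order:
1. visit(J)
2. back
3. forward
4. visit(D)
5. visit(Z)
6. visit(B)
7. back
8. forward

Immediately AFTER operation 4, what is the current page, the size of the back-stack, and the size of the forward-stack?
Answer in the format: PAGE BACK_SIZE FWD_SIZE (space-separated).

After 1 (visit(J)): cur=J back=1 fwd=0
After 2 (back): cur=HOME back=0 fwd=1
After 3 (forward): cur=J back=1 fwd=0
After 4 (visit(D)): cur=D back=2 fwd=0

D 2 0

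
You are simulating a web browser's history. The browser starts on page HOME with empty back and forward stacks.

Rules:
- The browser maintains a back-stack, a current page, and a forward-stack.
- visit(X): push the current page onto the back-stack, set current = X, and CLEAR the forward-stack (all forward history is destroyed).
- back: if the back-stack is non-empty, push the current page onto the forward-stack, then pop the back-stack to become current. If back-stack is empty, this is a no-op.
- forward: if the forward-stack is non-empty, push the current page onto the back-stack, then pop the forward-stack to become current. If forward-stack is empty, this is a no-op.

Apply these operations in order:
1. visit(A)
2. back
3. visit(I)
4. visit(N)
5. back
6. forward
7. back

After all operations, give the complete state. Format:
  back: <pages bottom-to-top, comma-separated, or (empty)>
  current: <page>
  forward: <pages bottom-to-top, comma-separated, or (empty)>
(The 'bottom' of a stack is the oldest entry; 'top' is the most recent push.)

After 1 (visit(A)): cur=A back=1 fwd=0
After 2 (back): cur=HOME back=0 fwd=1
After 3 (visit(I)): cur=I back=1 fwd=0
After 4 (visit(N)): cur=N back=2 fwd=0
After 5 (back): cur=I back=1 fwd=1
After 6 (forward): cur=N back=2 fwd=0
After 7 (back): cur=I back=1 fwd=1

Answer: back: HOME
current: I
forward: N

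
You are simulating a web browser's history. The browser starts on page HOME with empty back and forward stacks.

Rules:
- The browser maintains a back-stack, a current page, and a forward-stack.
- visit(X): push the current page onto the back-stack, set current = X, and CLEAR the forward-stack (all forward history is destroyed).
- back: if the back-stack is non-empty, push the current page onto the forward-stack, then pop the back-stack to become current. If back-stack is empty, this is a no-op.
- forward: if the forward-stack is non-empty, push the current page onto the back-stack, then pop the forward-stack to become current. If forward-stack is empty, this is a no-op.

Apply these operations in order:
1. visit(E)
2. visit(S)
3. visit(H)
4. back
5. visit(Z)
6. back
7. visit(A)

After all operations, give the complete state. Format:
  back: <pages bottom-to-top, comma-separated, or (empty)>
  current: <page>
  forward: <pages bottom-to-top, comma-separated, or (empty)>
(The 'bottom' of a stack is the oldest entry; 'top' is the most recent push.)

After 1 (visit(E)): cur=E back=1 fwd=0
After 2 (visit(S)): cur=S back=2 fwd=0
After 3 (visit(H)): cur=H back=3 fwd=0
After 4 (back): cur=S back=2 fwd=1
After 5 (visit(Z)): cur=Z back=3 fwd=0
After 6 (back): cur=S back=2 fwd=1
After 7 (visit(A)): cur=A back=3 fwd=0

Answer: back: HOME,E,S
current: A
forward: (empty)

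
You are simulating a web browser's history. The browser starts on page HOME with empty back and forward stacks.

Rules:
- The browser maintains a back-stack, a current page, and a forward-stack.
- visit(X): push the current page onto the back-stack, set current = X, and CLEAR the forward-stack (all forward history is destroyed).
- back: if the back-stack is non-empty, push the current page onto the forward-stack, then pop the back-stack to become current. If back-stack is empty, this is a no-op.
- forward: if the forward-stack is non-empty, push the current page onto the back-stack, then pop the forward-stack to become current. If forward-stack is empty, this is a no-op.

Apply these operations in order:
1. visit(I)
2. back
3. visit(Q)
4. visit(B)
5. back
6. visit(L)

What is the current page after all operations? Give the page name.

Answer: L

Derivation:
After 1 (visit(I)): cur=I back=1 fwd=0
After 2 (back): cur=HOME back=0 fwd=1
After 3 (visit(Q)): cur=Q back=1 fwd=0
After 4 (visit(B)): cur=B back=2 fwd=0
After 5 (back): cur=Q back=1 fwd=1
After 6 (visit(L)): cur=L back=2 fwd=0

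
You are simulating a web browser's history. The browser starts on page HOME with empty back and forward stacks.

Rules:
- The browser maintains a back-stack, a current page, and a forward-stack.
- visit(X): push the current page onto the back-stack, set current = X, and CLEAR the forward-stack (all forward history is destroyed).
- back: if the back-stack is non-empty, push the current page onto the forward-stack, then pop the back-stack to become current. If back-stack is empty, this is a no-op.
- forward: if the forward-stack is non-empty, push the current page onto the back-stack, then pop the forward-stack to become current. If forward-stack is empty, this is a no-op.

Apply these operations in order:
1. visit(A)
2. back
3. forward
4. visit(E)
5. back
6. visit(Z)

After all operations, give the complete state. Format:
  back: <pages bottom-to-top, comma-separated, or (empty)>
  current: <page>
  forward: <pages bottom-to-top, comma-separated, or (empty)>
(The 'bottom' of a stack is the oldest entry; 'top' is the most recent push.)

After 1 (visit(A)): cur=A back=1 fwd=0
After 2 (back): cur=HOME back=0 fwd=1
After 3 (forward): cur=A back=1 fwd=0
After 4 (visit(E)): cur=E back=2 fwd=0
After 5 (back): cur=A back=1 fwd=1
After 6 (visit(Z)): cur=Z back=2 fwd=0

Answer: back: HOME,A
current: Z
forward: (empty)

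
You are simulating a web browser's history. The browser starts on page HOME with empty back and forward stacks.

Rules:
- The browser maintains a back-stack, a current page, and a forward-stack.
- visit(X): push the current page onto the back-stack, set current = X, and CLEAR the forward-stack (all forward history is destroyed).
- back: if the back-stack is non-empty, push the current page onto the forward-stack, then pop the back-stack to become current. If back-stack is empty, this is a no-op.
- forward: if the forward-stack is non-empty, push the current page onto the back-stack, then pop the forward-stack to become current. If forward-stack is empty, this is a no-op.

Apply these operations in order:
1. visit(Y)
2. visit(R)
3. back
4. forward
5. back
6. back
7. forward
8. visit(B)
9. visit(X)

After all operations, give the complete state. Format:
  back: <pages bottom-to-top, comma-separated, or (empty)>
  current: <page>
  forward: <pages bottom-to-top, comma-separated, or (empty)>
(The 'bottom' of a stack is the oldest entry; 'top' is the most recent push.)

After 1 (visit(Y)): cur=Y back=1 fwd=0
After 2 (visit(R)): cur=R back=2 fwd=0
After 3 (back): cur=Y back=1 fwd=1
After 4 (forward): cur=R back=2 fwd=0
After 5 (back): cur=Y back=1 fwd=1
After 6 (back): cur=HOME back=0 fwd=2
After 7 (forward): cur=Y back=1 fwd=1
After 8 (visit(B)): cur=B back=2 fwd=0
After 9 (visit(X)): cur=X back=3 fwd=0

Answer: back: HOME,Y,B
current: X
forward: (empty)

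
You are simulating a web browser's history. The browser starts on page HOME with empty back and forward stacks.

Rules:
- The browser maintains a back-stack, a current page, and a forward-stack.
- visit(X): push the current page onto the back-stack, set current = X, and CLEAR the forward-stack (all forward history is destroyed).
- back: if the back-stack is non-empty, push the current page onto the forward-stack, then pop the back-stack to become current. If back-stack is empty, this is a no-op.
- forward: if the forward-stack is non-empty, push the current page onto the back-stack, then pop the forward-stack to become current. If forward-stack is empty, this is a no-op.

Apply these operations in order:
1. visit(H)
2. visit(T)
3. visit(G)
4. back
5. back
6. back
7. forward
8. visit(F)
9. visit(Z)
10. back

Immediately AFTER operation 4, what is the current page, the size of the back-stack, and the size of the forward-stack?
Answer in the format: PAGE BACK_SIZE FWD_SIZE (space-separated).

After 1 (visit(H)): cur=H back=1 fwd=0
After 2 (visit(T)): cur=T back=2 fwd=0
After 3 (visit(G)): cur=G back=3 fwd=0
After 4 (back): cur=T back=2 fwd=1

T 2 1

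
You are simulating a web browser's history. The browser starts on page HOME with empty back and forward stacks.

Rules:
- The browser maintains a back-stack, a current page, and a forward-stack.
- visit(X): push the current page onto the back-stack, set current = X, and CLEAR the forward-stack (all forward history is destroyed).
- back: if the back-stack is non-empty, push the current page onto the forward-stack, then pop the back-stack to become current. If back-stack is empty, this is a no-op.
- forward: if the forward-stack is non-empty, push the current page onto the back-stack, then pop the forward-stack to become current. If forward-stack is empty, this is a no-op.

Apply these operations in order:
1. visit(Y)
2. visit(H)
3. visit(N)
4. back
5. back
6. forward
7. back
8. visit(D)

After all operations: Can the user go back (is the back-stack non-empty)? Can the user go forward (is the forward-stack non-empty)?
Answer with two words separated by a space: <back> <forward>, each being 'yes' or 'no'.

Answer: yes no

Derivation:
After 1 (visit(Y)): cur=Y back=1 fwd=0
After 2 (visit(H)): cur=H back=2 fwd=0
After 3 (visit(N)): cur=N back=3 fwd=0
After 4 (back): cur=H back=2 fwd=1
After 5 (back): cur=Y back=1 fwd=2
After 6 (forward): cur=H back=2 fwd=1
After 7 (back): cur=Y back=1 fwd=2
After 8 (visit(D)): cur=D back=2 fwd=0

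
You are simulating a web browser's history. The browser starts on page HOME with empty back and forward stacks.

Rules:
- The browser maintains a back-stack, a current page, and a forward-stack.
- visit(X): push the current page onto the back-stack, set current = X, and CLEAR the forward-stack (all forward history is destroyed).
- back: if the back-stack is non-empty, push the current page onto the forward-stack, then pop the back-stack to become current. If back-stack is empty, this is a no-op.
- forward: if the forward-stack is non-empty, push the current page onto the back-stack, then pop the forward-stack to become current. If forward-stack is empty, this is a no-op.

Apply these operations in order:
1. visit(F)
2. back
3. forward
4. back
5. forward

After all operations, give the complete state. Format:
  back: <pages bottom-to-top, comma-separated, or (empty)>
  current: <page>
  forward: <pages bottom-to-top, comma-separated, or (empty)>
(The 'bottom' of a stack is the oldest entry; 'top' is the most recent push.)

Answer: back: HOME
current: F
forward: (empty)

Derivation:
After 1 (visit(F)): cur=F back=1 fwd=0
After 2 (back): cur=HOME back=0 fwd=1
After 3 (forward): cur=F back=1 fwd=0
After 4 (back): cur=HOME back=0 fwd=1
After 5 (forward): cur=F back=1 fwd=0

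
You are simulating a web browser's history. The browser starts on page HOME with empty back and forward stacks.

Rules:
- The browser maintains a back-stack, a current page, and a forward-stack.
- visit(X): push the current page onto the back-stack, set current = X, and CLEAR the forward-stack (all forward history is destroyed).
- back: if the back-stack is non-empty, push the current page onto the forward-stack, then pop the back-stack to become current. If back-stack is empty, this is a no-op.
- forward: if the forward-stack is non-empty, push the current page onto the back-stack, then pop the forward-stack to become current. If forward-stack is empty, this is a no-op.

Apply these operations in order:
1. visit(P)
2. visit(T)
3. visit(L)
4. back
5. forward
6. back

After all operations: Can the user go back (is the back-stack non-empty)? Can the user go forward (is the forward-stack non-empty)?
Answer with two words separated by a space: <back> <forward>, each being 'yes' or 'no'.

After 1 (visit(P)): cur=P back=1 fwd=0
After 2 (visit(T)): cur=T back=2 fwd=0
After 3 (visit(L)): cur=L back=3 fwd=0
After 4 (back): cur=T back=2 fwd=1
After 5 (forward): cur=L back=3 fwd=0
After 6 (back): cur=T back=2 fwd=1

Answer: yes yes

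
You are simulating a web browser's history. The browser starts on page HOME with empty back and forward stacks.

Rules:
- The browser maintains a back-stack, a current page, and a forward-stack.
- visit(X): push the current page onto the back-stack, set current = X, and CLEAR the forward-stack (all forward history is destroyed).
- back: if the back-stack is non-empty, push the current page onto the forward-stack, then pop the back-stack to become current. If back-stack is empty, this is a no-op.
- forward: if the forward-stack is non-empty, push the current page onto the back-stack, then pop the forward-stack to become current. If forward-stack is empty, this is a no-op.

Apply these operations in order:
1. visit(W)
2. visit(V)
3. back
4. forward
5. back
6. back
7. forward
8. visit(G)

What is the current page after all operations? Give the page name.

After 1 (visit(W)): cur=W back=1 fwd=0
After 2 (visit(V)): cur=V back=2 fwd=0
After 3 (back): cur=W back=1 fwd=1
After 4 (forward): cur=V back=2 fwd=0
After 5 (back): cur=W back=1 fwd=1
After 6 (back): cur=HOME back=0 fwd=2
After 7 (forward): cur=W back=1 fwd=1
After 8 (visit(G)): cur=G back=2 fwd=0

Answer: G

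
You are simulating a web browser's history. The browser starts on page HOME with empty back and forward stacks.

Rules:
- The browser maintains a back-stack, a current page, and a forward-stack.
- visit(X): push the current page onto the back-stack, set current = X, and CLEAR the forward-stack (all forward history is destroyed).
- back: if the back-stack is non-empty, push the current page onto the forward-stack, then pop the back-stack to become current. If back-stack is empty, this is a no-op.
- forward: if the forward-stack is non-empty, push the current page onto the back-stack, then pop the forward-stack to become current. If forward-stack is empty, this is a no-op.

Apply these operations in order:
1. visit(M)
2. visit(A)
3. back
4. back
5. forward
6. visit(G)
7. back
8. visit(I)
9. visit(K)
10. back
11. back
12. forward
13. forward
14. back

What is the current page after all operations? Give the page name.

Answer: I

Derivation:
After 1 (visit(M)): cur=M back=1 fwd=0
After 2 (visit(A)): cur=A back=2 fwd=0
After 3 (back): cur=M back=1 fwd=1
After 4 (back): cur=HOME back=0 fwd=2
After 5 (forward): cur=M back=1 fwd=1
After 6 (visit(G)): cur=G back=2 fwd=0
After 7 (back): cur=M back=1 fwd=1
After 8 (visit(I)): cur=I back=2 fwd=0
After 9 (visit(K)): cur=K back=3 fwd=0
After 10 (back): cur=I back=2 fwd=1
After 11 (back): cur=M back=1 fwd=2
After 12 (forward): cur=I back=2 fwd=1
After 13 (forward): cur=K back=3 fwd=0
After 14 (back): cur=I back=2 fwd=1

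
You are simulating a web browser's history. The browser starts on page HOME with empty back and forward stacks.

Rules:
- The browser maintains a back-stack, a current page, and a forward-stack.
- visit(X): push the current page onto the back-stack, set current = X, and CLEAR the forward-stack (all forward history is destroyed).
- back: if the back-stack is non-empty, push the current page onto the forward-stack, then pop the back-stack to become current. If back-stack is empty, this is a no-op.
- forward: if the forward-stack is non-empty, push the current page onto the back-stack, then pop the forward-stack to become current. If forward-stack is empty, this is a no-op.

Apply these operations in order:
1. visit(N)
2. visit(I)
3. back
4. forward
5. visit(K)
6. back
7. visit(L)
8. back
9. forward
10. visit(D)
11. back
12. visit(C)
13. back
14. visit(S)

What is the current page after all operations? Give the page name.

Answer: S

Derivation:
After 1 (visit(N)): cur=N back=1 fwd=0
After 2 (visit(I)): cur=I back=2 fwd=0
After 3 (back): cur=N back=1 fwd=1
After 4 (forward): cur=I back=2 fwd=0
After 5 (visit(K)): cur=K back=3 fwd=0
After 6 (back): cur=I back=2 fwd=1
After 7 (visit(L)): cur=L back=3 fwd=0
After 8 (back): cur=I back=2 fwd=1
After 9 (forward): cur=L back=3 fwd=0
After 10 (visit(D)): cur=D back=4 fwd=0
After 11 (back): cur=L back=3 fwd=1
After 12 (visit(C)): cur=C back=4 fwd=0
After 13 (back): cur=L back=3 fwd=1
After 14 (visit(S)): cur=S back=4 fwd=0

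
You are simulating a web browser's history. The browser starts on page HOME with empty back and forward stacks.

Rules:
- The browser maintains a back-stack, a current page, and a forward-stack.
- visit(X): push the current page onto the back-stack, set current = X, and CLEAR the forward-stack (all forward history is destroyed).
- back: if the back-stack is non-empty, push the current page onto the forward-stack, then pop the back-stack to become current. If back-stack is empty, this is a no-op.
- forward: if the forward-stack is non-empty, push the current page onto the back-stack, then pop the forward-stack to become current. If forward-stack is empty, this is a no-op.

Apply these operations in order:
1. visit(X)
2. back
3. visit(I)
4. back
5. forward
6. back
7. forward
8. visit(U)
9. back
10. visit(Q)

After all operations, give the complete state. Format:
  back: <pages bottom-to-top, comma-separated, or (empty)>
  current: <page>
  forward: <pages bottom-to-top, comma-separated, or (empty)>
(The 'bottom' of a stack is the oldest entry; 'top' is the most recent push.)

After 1 (visit(X)): cur=X back=1 fwd=0
After 2 (back): cur=HOME back=0 fwd=1
After 3 (visit(I)): cur=I back=1 fwd=0
After 4 (back): cur=HOME back=0 fwd=1
After 5 (forward): cur=I back=1 fwd=0
After 6 (back): cur=HOME back=0 fwd=1
After 7 (forward): cur=I back=1 fwd=0
After 8 (visit(U)): cur=U back=2 fwd=0
After 9 (back): cur=I back=1 fwd=1
After 10 (visit(Q)): cur=Q back=2 fwd=0

Answer: back: HOME,I
current: Q
forward: (empty)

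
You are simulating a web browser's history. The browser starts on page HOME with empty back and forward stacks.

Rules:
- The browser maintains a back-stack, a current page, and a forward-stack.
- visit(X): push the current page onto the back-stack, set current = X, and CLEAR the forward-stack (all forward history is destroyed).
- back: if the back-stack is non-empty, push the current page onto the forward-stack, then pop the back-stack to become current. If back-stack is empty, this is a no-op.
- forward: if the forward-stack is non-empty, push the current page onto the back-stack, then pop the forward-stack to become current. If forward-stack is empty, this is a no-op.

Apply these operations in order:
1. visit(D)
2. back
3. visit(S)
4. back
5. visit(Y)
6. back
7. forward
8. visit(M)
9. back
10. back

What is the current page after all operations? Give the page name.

After 1 (visit(D)): cur=D back=1 fwd=0
After 2 (back): cur=HOME back=0 fwd=1
After 3 (visit(S)): cur=S back=1 fwd=0
After 4 (back): cur=HOME back=0 fwd=1
After 5 (visit(Y)): cur=Y back=1 fwd=0
After 6 (back): cur=HOME back=0 fwd=1
After 7 (forward): cur=Y back=1 fwd=0
After 8 (visit(M)): cur=M back=2 fwd=0
After 9 (back): cur=Y back=1 fwd=1
After 10 (back): cur=HOME back=0 fwd=2

Answer: HOME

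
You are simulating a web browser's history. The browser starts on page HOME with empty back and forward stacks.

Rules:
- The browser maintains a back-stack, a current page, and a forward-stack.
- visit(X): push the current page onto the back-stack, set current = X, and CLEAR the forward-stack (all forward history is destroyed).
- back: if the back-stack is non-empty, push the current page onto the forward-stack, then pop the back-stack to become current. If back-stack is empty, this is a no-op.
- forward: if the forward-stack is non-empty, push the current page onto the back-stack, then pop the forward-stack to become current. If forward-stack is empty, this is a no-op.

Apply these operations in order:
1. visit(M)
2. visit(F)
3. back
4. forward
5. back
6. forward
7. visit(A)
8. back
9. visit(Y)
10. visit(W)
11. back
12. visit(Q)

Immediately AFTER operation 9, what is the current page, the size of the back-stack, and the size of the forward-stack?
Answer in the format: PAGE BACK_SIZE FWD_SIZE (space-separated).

After 1 (visit(M)): cur=M back=1 fwd=0
After 2 (visit(F)): cur=F back=2 fwd=0
After 3 (back): cur=M back=1 fwd=1
After 4 (forward): cur=F back=2 fwd=0
After 5 (back): cur=M back=1 fwd=1
After 6 (forward): cur=F back=2 fwd=0
After 7 (visit(A)): cur=A back=3 fwd=0
After 8 (back): cur=F back=2 fwd=1
After 9 (visit(Y)): cur=Y back=3 fwd=0

Y 3 0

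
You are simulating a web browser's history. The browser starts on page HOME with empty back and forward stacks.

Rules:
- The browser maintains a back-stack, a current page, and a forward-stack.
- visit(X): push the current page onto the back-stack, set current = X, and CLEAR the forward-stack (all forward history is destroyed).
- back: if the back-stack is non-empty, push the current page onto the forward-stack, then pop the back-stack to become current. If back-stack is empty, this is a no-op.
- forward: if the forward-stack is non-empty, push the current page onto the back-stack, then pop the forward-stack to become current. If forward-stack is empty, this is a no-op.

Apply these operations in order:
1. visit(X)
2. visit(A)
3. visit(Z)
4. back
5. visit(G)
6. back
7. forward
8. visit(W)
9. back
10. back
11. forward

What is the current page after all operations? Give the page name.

Answer: G

Derivation:
After 1 (visit(X)): cur=X back=1 fwd=0
After 2 (visit(A)): cur=A back=2 fwd=0
After 3 (visit(Z)): cur=Z back=3 fwd=0
After 4 (back): cur=A back=2 fwd=1
After 5 (visit(G)): cur=G back=3 fwd=0
After 6 (back): cur=A back=2 fwd=1
After 7 (forward): cur=G back=3 fwd=0
After 8 (visit(W)): cur=W back=4 fwd=0
After 9 (back): cur=G back=3 fwd=1
After 10 (back): cur=A back=2 fwd=2
After 11 (forward): cur=G back=3 fwd=1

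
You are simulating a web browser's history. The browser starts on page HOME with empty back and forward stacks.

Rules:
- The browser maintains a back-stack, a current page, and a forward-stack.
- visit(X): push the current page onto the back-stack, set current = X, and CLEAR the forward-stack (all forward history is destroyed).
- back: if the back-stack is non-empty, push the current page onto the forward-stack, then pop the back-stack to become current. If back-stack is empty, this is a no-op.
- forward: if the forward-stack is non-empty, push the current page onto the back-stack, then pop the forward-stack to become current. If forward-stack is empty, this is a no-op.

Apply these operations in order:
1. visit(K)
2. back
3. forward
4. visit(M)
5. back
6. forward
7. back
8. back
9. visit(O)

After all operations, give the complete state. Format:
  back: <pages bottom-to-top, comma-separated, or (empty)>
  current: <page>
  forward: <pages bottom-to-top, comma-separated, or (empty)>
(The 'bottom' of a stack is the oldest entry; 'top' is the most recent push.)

After 1 (visit(K)): cur=K back=1 fwd=0
After 2 (back): cur=HOME back=0 fwd=1
After 3 (forward): cur=K back=1 fwd=0
After 4 (visit(M)): cur=M back=2 fwd=0
After 5 (back): cur=K back=1 fwd=1
After 6 (forward): cur=M back=2 fwd=0
After 7 (back): cur=K back=1 fwd=1
After 8 (back): cur=HOME back=0 fwd=2
After 9 (visit(O)): cur=O back=1 fwd=0

Answer: back: HOME
current: O
forward: (empty)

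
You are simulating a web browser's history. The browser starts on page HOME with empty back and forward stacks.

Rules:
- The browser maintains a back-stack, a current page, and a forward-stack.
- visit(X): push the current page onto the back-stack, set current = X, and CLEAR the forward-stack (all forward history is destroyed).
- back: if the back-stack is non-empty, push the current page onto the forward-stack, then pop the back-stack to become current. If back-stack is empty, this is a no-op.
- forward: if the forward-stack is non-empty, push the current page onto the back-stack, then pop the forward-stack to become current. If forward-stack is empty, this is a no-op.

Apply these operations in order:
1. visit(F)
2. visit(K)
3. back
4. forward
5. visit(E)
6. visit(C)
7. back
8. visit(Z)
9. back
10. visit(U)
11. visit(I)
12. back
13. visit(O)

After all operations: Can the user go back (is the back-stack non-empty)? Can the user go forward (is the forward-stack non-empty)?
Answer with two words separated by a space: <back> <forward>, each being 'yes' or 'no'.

After 1 (visit(F)): cur=F back=1 fwd=0
After 2 (visit(K)): cur=K back=2 fwd=0
After 3 (back): cur=F back=1 fwd=1
After 4 (forward): cur=K back=2 fwd=0
After 5 (visit(E)): cur=E back=3 fwd=0
After 6 (visit(C)): cur=C back=4 fwd=0
After 7 (back): cur=E back=3 fwd=1
After 8 (visit(Z)): cur=Z back=4 fwd=0
After 9 (back): cur=E back=3 fwd=1
After 10 (visit(U)): cur=U back=4 fwd=0
After 11 (visit(I)): cur=I back=5 fwd=0
After 12 (back): cur=U back=4 fwd=1
After 13 (visit(O)): cur=O back=5 fwd=0

Answer: yes no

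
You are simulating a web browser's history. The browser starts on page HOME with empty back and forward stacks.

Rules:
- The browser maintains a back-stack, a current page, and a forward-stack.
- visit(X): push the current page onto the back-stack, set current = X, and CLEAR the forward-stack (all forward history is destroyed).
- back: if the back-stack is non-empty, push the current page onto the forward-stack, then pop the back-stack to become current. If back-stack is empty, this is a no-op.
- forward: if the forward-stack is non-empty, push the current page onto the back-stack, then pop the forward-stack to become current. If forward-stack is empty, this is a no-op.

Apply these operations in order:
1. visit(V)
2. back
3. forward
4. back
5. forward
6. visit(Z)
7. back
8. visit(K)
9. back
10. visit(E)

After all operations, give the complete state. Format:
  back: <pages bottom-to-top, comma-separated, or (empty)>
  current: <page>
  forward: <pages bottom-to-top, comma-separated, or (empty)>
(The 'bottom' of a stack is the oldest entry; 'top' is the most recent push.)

After 1 (visit(V)): cur=V back=1 fwd=0
After 2 (back): cur=HOME back=0 fwd=1
After 3 (forward): cur=V back=1 fwd=0
After 4 (back): cur=HOME back=0 fwd=1
After 5 (forward): cur=V back=1 fwd=0
After 6 (visit(Z)): cur=Z back=2 fwd=0
After 7 (back): cur=V back=1 fwd=1
After 8 (visit(K)): cur=K back=2 fwd=0
After 9 (back): cur=V back=1 fwd=1
After 10 (visit(E)): cur=E back=2 fwd=0

Answer: back: HOME,V
current: E
forward: (empty)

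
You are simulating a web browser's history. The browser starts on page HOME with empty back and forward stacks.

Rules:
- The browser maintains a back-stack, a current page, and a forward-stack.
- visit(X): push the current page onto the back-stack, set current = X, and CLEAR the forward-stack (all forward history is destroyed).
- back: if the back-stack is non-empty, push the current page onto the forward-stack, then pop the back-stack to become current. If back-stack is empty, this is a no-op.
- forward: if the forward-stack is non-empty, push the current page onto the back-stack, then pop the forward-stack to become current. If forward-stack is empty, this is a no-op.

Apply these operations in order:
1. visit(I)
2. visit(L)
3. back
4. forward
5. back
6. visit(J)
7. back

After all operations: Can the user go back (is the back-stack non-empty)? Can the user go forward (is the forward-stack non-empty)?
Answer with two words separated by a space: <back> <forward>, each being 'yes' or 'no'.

Answer: yes yes

Derivation:
After 1 (visit(I)): cur=I back=1 fwd=0
After 2 (visit(L)): cur=L back=2 fwd=0
After 3 (back): cur=I back=1 fwd=1
After 4 (forward): cur=L back=2 fwd=0
After 5 (back): cur=I back=1 fwd=1
After 6 (visit(J)): cur=J back=2 fwd=0
After 7 (back): cur=I back=1 fwd=1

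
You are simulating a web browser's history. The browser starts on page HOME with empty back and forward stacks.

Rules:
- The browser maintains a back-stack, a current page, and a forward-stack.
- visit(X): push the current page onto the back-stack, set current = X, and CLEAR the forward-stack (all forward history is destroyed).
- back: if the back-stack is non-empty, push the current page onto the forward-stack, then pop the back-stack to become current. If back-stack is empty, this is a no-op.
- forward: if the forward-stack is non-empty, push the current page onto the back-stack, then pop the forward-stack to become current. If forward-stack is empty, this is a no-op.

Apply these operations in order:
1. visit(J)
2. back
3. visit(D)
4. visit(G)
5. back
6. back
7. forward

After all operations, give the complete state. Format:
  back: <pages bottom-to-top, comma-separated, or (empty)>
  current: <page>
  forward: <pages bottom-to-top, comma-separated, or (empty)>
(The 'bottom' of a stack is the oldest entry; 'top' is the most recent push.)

Answer: back: HOME
current: D
forward: G

Derivation:
After 1 (visit(J)): cur=J back=1 fwd=0
After 2 (back): cur=HOME back=0 fwd=1
After 3 (visit(D)): cur=D back=1 fwd=0
After 4 (visit(G)): cur=G back=2 fwd=0
After 5 (back): cur=D back=1 fwd=1
After 6 (back): cur=HOME back=0 fwd=2
After 7 (forward): cur=D back=1 fwd=1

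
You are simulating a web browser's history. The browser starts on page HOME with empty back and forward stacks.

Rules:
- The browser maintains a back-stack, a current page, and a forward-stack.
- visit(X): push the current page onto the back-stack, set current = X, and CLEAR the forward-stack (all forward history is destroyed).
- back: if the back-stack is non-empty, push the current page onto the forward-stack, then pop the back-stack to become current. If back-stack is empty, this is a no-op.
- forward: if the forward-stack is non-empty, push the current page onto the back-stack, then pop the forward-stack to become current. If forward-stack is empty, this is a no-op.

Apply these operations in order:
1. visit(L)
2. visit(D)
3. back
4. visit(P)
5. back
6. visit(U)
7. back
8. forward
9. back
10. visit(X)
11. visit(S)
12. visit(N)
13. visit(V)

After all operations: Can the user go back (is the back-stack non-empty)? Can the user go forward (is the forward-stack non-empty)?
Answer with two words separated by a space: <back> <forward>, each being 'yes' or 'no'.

After 1 (visit(L)): cur=L back=1 fwd=0
After 2 (visit(D)): cur=D back=2 fwd=0
After 3 (back): cur=L back=1 fwd=1
After 4 (visit(P)): cur=P back=2 fwd=0
After 5 (back): cur=L back=1 fwd=1
After 6 (visit(U)): cur=U back=2 fwd=0
After 7 (back): cur=L back=1 fwd=1
After 8 (forward): cur=U back=2 fwd=0
After 9 (back): cur=L back=1 fwd=1
After 10 (visit(X)): cur=X back=2 fwd=0
After 11 (visit(S)): cur=S back=3 fwd=0
After 12 (visit(N)): cur=N back=4 fwd=0
After 13 (visit(V)): cur=V back=5 fwd=0

Answer: yes no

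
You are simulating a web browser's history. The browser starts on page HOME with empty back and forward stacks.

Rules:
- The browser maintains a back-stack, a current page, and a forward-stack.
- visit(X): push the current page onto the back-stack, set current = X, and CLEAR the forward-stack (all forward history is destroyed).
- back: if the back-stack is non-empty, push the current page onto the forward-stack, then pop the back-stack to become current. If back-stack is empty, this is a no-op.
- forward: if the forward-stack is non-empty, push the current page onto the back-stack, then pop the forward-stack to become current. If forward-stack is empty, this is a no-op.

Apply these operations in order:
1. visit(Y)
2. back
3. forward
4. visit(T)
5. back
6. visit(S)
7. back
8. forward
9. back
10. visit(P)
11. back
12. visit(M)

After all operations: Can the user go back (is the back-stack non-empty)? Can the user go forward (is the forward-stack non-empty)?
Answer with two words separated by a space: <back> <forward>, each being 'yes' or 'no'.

After 1 (visit(Y)): cur=Y back=1 fwd=0
After 2 (back): cur=HOME back=0 fwd=1
After 3 (forward): cur=Y back=1 fwd=0
After 4 (visit(T)): cur=T back=2 fwd=0
After 5 (back): cur=Y back=1 fwd=1
After 6 (visit(S)): cur=S back=2 fwd=0
After 7 (back): cur=Y back=1 fwd=1
After 8 (forward): cur=S back=2 fwd=0
After 9 (back): cur=Y back=1 fwd=1
After 10 (visit(P)): cur=P back=2 fwd=0
After 11 (back): cur=Y back=1 fwd=1
After 12 (visit(M)): cur=M back=2 fwd=0

Answer: yes no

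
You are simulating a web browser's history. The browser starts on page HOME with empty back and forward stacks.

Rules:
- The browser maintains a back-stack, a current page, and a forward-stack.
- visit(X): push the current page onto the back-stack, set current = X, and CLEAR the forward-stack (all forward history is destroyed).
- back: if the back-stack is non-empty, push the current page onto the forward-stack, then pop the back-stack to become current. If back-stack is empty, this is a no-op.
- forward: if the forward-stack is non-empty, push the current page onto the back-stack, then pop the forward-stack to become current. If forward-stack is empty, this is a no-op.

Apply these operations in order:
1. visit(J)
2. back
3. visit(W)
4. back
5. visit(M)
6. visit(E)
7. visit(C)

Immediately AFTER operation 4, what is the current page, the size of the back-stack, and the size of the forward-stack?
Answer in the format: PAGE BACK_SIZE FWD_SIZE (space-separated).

After 1 (visit(J)): cur=J back=1 fwd=0
After 2 (back): cur=HOME back=0 fwd=1
After 3 (visit(W)): cur=W back=1 fwd=0
After 4 (back): cur=HOME back=0 fwd=1

HOME 0 1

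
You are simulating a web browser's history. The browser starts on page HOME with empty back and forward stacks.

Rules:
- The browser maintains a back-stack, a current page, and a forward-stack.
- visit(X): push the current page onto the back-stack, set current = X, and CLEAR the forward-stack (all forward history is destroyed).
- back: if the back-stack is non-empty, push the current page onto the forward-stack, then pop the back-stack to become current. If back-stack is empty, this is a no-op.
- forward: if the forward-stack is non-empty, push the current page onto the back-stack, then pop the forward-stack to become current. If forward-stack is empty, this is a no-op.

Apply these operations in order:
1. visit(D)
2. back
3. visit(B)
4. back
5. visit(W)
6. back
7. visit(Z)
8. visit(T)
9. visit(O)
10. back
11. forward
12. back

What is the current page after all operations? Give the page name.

After 1 (visit(D)): cur=D back=1 fwd=0
After 2 (back): cur=HOME back=0 fwd=1
After 3 (visit(B)): cur=B back=1 fwd=0
After 4 (back): cur=HOME back=0 fwd=1
After 5 (visit(W)): cur=W back=1 fwd=0
After 6 (back): cur=HOME back=0 fwd=1
After 7 (visit(Z)): cur=Z back=1 fwd=0
After 8 (visit(T)): cur=T back=2 fwd=0
After 9 (visit(O)): cur=O back=3 fwd=0
After 10 (back): cur=T back=2 fwd=1
After 11 (forward): cur=O back=3 fwd=0
After 12 (back): cur=T back=2 fwd=1

Answer: T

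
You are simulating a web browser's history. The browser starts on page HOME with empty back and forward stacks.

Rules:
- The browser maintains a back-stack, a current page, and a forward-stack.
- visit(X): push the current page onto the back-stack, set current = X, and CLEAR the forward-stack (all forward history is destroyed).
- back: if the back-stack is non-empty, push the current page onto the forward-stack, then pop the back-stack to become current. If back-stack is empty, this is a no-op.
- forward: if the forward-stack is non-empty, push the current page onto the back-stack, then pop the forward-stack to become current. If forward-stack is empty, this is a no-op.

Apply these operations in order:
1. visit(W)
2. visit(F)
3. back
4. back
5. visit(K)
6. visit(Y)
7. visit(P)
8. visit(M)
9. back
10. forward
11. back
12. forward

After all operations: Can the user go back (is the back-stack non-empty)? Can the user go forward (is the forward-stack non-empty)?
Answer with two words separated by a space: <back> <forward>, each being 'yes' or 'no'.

Answer: yes no

Derivation:
After 1 (visit(W)): cur=W back=1 fwd=0
After 2 (visit(F)): cur=F back=2 fwd=0
After 3 (back): cur=W back=1 fwd=1
After 4 (back): cur=HOME back=0 fwd=2
After 5 (visit(K)): cur=K back=1 fwd=0
After 6 (visit(Y)): cur=Y back=2 fwd=0
After 7 (visit(P)): cur=P back=3 fwd=0
After 8 (visit(M)): cur=M back=4 fwd=0
After 9 (back): cur=P back=3 fwd=1
After 10 (forward): cur=M back=4 fwd=0
After 11 (back): cur=P back=3 fwd=1
After 12 (forward): cur=M back=4 fwd=0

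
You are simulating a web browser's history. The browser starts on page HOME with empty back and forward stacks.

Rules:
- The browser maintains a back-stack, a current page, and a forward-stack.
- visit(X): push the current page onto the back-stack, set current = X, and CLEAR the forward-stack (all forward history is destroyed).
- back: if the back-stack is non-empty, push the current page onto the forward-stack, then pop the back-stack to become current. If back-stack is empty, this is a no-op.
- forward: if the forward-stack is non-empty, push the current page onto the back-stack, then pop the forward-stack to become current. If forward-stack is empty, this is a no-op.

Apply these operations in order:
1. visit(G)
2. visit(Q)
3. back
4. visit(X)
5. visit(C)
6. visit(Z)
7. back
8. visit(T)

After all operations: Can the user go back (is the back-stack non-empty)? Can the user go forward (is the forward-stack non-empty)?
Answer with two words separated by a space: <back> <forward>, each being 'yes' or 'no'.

After 1 (visit(G)): cur=G back=1 fwd=0
After 2 (visit(Q)): cur=Q back=2 fwd=0
After 3 (back): cur=G back=1 fwd=1
After 4 (visit(X)): cur=X back=2 fwd=0
After 5 (visit(C)): cur=C back=3 fwd=0
After 6 (visit(Z)): cur=Z back=4 fwd=0
After 7 (back): cur=C back=3 fwd=1
After 8 (visit(T)): cur=T back=4 fwd=0

Answer: yes no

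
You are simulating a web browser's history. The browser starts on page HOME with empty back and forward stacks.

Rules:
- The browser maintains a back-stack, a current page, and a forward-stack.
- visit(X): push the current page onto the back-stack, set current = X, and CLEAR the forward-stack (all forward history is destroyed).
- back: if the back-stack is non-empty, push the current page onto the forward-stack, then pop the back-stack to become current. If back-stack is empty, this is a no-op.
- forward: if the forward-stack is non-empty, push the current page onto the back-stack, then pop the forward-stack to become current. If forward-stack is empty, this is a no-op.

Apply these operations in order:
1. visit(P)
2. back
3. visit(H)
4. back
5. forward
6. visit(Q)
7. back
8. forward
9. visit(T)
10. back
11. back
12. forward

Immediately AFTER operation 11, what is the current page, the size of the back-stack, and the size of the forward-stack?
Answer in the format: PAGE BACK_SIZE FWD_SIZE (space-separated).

After 1 (visit(P)): cur=P back=1 fwd=0
After 2 (back): cur=HOME back=0 fwd=1
After 3 (visit(H)): cur=H back=1 fwd=0
After 4 (back): cur=HOME back=0 fwd=1
After 5 (forward): cur=H back=1 fwd=0
After 6 (visit(Q)): cur=Q back=2 fwd=0
After 7 (back): cur=H back=1 fwd=1
After 8 (forward): cur=Q back=2 fwd=0
After 9 (visit(T)): cur=T back=3 fwd=0
After 10 (back): cur=Q back=2 fwd=1
After 11 (back): cur=H back=1 fwd=2

H 1 2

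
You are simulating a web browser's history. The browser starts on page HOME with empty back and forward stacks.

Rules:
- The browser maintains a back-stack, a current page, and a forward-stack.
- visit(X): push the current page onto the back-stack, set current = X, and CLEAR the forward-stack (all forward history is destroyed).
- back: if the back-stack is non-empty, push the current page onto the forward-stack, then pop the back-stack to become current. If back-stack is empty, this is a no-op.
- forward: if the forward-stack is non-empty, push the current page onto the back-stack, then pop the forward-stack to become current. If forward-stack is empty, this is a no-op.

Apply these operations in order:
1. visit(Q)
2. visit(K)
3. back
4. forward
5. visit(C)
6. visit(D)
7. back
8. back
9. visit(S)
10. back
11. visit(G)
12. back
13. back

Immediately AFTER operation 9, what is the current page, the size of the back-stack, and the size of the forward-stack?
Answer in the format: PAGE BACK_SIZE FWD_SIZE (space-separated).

After 1 (visit(Q)): cur=Q back=1 fwd=0
After 2 (visit(K)): cur=K back=2 fwd=0
After 3 (back): cur=Q back=1 fwd=1
After 4 (forward): cur=K back=2 fwd=0
After 5 (visit(C)): cur=C back=3 fwd=0
After 6 (visit(D)): cur=D back=4 fwd=0
After 7 (back): cur=C back=3 fwd=1
After 8 (back): cur=K back=2 fwd=2
After 9 (visit(S)): cur=S back=3 fwd=0

S 3 0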